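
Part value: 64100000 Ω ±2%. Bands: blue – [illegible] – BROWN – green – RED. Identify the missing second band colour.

yellow

64100000 Ω = 641 × 10^5.
The second band gives digit 4 of the significand, and 4 is yellow.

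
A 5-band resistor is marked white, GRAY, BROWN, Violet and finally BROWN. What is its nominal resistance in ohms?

White → 9 (first significant figure)
Grey → 8 (second significant figure)
Brown → 1 (third significant figure)
Violet → ×10^7 multiplier
981 × 10000000 = 9810000000 Ω

9810000000 Ω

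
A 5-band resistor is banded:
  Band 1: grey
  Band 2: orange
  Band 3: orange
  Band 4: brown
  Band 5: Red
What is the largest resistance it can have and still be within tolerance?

Grey → 8 (first significant figure)
Orange → 3 (second significant figure)
Orange → 3 (third significant figure)
Brown → ×10 multiplier
Red → ±2% tolerance
833 × 10 = 8330 Ω
Largest = 8330 × (1 + 2/100) = 8496.6 Ω.

8496.6 Ω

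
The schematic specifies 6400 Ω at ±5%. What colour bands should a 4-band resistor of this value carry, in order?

6400 Ω = 64 × 10^2.
6 → blue
4 → yellow
Multiplier 10^2 → red.
±5% tolerance → gold.

blue, yellow, red, gold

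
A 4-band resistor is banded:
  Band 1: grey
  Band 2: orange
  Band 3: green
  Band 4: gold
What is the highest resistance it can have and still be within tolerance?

8715000 Ω

Grey → 8 (first significant figure)
Orange → 3 (second significant figure)
Green → ×10^5 multiplier
Gold → ±5% tolerance
83 × 100000 = 8300000 Ω
Highest = 8300000 × (1 + 5/100) = 8715000 Ω.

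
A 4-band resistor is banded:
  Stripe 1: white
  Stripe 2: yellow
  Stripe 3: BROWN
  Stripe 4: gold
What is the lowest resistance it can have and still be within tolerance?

893 Ω

White → 9 (first significant figure)
Yellow → 4 (second significant figure)
Brown → ×10 multiplier
Gold → ±5% tolerance
94 × 10 = 940 Ω
Lowest = 940 × (1 − 5/100) = 893 Ω.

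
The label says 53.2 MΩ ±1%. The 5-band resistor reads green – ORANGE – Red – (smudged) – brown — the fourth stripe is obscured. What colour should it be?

green

53200000 Ω = 532 × 10^5.
The fourth band is the multiplier, 10^5, which is green.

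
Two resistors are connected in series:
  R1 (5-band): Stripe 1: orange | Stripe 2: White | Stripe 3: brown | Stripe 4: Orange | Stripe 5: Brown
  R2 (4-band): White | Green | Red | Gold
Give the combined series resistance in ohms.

400500 Ω

R1: orange, white, brown → 391; orange ×10^3 → 391000 Ω.
R2: white, green → 95; red ×10^2 → 9500 Ω.
Series: 391000 + 9500 = 400500 Ω.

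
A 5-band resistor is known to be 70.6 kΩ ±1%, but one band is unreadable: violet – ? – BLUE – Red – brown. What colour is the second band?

black

70600 Ω = 706 × 10^2.
The second band gives digit 0 of the significand, and 0 is black.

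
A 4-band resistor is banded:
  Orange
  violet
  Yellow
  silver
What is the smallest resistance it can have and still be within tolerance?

Orange → 3 (first significant figure)
Violet → 7 (second significant figure)
Yellow → ×10^4 multiplier
Silver → ±10% tolerance
37 × 10000 = 370000 Ω
Smallest = 370000 × (1 − 10/100) = 333000 Ω.

333000 Ω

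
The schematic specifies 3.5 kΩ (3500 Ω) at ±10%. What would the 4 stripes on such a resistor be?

orange, green, red, silver

3500 Ω = 35 × 10^2.
3 → orange
5 → green
Multiplier 10^2 → red.
±10% tolerance → silver.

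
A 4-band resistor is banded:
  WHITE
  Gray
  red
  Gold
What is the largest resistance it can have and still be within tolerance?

White → 9 (first significant figure)
Grey → 8 (second significant figure)
Red → ×10^2 multiplier
Gold → ±5% tolerance
98 × 100 = 9800 Ω
Largest = 9800 × (1 + 5/100) = 10290 Ω.

10290 Ω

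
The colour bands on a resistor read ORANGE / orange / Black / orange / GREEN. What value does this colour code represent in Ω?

330000 Ω

Orange → 3 (first significant figure)
Orange → 3 (second significant figure)
Black → 0 (third significant figure)
Orange → ×10^3 multiplier
330 × 1000 = 330000 Ω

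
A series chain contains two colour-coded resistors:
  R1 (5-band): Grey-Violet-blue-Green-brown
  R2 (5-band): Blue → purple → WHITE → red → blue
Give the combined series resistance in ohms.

87667900 Ω

R1: grey, violet, blue → 876; green ×10^5 → 87600000 Ω.
R2: blue, violet, white → 679; red ×10^2 → 67900 Ω.
Series: 87600000 + 67900 = 87667900 Ω.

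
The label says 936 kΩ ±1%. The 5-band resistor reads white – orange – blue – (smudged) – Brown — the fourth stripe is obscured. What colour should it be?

936000 Ω = 936 × 10^3.
The fourth band is the multiplier, 10^3, which is orange.

orange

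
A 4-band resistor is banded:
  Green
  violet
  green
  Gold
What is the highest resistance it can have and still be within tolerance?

5985000 Ω

Green → 5 (first significant figure)
Violet → 7 (second significant figure)
Green → ×10^5 multiplier
Gold → ±5% tolerance
57 × 100000 = 5700000 Ω
Highest = 5700000 × (1 + 5/100) = 5985000 Ω.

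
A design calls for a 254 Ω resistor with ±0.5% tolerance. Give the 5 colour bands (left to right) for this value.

254 Ω = 254 × 10^0.
2 → red
5 → green
4 → yellow
Multiplier 10^0 → black.
±0.5% tolerance → green.

red, green, yellow, black, green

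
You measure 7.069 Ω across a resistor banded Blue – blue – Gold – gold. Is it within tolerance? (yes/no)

Blue → 6 (first significant figure)
Blue → 6 (second significant figure)
Gold → ×0.1 multiplier
Gold → ±5% tolerance
66 × 0.1 = 6.6 Ω
Allowed range: 6.27 Ω to 6.93 Ω.
7.069 Ω lies outside that range.

no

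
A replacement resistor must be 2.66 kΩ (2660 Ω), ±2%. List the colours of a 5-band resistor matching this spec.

2660 Ω = 266 × 10^1.
2 → red
6 → blue
6 → blue
Multiplier 10^1 → brown.
±2% tolerance → red.

red, blue, blue, brown, red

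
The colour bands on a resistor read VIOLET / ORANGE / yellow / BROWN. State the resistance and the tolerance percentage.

Violet → 7 (first significant figure)
Orange → 3 (second significant figure)
Yellow → ×10^4 multiplier
Brown → ±1% tolerance
73 × 10000 = 730000 Ω

730000 Ω ±1%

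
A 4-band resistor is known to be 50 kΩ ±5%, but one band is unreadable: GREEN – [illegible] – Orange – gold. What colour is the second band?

black

50000 Ω = 50 × 10^3.
The second band gives digit 0 of the significand, and 0 is black.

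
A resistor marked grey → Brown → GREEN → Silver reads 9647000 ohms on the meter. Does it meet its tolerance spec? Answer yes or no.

no

Grey → 8 (first significant figure)
Brown → 1 (second significant figure)
Green → ×10^5 multiplier
Silver → ±10% tolerance
81 × 100000 = 8100000 Ω
Allowed range: 7290000 Ω to 8910000 Ω.
9647000 ohms lies outside that range.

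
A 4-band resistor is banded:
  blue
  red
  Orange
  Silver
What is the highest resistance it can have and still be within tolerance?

68200 Ω

Blue → 6 (first significant figure)
Red → 2 (second significant figure)
Orange → ×10^3 multiplier
Silver → ±10% tolerance
62 × 1000 = 62000 Ω
Highest = 62000 × (1 + 10/100) = 68200 Ω.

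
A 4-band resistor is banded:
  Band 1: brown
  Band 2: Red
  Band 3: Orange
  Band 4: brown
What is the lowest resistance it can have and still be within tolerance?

11880 Ω

Brown → 1 (first significant figure)
Red → 2 (second significant figure)
Orange → ×10^3 multiplier
Brown → ±1% tolerance
12 × 1000 = 12000 Ω
Lowest = 12000 × (1 − 1/100) = 11880 Ω.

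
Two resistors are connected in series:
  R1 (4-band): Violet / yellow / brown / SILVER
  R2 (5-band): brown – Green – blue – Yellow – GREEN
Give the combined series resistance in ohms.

R1: violet, yellow → 74; brown ×10 → 740 Ω.
R2: brown, green, blue → 156; yellow ×10^4 → 1560000 Ω.
Series: 740 + 1560000 = 1560740 Ω.

1560740 Ω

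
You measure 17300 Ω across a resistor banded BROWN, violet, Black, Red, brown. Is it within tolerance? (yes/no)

no

Brown → 1 (first significant figure)
Violet → 7 (second significant figure)
Black → 0 (third significant figure)
Red → ×10^2 multiplier
Brown → ±1% tolerance
170 × 100 = 17000 Ω
Allowed range: 16830 Ω to 17170 Ω.
17300 Ω lies outside that range.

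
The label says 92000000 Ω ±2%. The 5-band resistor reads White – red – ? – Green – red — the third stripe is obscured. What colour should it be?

92000000 Ω = 920 × 10^5.
The third band gives digit 0 of the significand, and 0 is black.

black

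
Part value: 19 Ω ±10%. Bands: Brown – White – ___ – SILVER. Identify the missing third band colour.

black

19 Ω = 19 × 10^0.
The third band is the multiplier, 10^0, which is black.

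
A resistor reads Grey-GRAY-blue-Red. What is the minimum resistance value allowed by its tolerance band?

86240000 Ω

Grey → 8 (first significant figure)
Grey → 8 (second significant figure)
Blue → ×10^6 multiplier
Red → ±2% tolerance
88 × 1000000 = 88000000 Ω
Minimum = 88000000 × (1 − 2/100) = 86240000 Ω.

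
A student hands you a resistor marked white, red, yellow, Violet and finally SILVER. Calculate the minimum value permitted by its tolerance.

White → 9 (first significant figure)
Red → 2 (second significant figure)
Yellow → 4 (third significant figure)
Violet → ×10^7 multiplier
Silver → ±10% tolerance
924 × 10000000 = 9240000000 Ω
Minimum = 9240000000 × (1 − 10/100) = 8316000000 Ω.

8316000000 Ω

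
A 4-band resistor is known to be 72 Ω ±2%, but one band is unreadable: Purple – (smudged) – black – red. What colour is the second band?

red

72 Ω = 72 × 10^0.
The second band gives digit 2 of the significand, and 2 is red.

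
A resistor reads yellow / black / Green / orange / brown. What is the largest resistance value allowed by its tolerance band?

409050 Ω

Yellow → 4 (first significant figure)
Black → 0 (second significant figure)
Green → 5 (third significant figure)
Orange → ×10^3 multiplier
Brown → ±1% tolerance
405 × 1000 = 405000 Ω
Largest = 405000 × (1 + 1/100) = 409050 Ω.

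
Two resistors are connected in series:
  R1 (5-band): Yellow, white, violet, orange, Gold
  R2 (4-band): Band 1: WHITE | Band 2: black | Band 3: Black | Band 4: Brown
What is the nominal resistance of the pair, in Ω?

497090 Ω

R1: yellow, white, violet → 497; orange ×10^3 → 497000 Ω.
R2: white, black → 90; black ×1 → 90 Ω.
Series: 497000 + 90 = 497090 Ω.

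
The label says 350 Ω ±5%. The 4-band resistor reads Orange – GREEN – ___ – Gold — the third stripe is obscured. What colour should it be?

350 Ω = 35 × 10^1.
The third band is the multiplier, 10^1, which is brown.

brown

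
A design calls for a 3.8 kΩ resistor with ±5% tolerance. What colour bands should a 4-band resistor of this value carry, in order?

orange, grey, red, gold

3800 Ω = 38 × 10^2.
3 → orange
8 → grey
Multiplier 10^2 → red.
±5% tolerance → gold.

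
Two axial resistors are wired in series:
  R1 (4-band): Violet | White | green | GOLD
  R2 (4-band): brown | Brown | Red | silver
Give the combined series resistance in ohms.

7901100 Ω

R1: violet, white → 79; green ×10^5 → 7900000 Ω.
R2: brown, brown → 11; red ×10^2 → 1100 Ω.
Series: 7900000 + 1100 = 7901100 Ω.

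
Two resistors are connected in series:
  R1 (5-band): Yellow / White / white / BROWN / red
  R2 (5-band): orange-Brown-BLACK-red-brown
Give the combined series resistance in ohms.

35990 Ω

R1: yellow, white, white → 499; brown ×10 → 4990 Ω.
R2: orange, brown, black → 310; red ×10^2 → 31000 Ω.
Series: 4990 + 31000 = 35990 Ω.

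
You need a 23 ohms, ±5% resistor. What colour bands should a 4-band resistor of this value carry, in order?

red, orange, black, gold

23 Ω = 23 × 10^0.
2 → red
3 → orange
Multiplier 10^0 → black.
±5% tolerance → gold.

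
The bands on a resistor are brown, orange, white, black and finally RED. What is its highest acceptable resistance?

141.78 Ω

Brown → 1 (first significant figure)
Orange → 3 (second significant figure)
White → 9 (third significant figure)
Black → ×1 multiplier
Red → ±2% tolerance
139 × 1 = 139 Ω
Highest = 139 × (1 + 2/100) = 141.78 Ω.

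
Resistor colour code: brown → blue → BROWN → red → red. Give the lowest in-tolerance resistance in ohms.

15778 Ω

Brown → 1 (first significant figure)
Blue → 6 (second significant figure)
Brown → 1 (third significant figure)
Red → ×10^2 multiplier
Red → ±2% tolerance
161 × 100 = 16100 Ω
Lowest = 16100 × (1 − 2/100) = 15778 Ω.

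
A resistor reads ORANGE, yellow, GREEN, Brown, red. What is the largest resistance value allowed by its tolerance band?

Orange → 3 (first significant figure)
Yellow → 4 (second significant figure)
Green → 5 (third significant figure)
Brown → ×10 multiplier
Red → ±2% tolerance
345 × 10 = 3450 Ω
Largest = 3450 × (1 + 2/100) = 3519 Ω.

3519 Ω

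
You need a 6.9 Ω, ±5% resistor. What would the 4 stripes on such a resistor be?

blue, white, gold, gold

6.9 Ω = 69 × 10^-1.
6 → blue
9 → white
Multiplier 10^-1 → gold.
±5% tolerance → gold.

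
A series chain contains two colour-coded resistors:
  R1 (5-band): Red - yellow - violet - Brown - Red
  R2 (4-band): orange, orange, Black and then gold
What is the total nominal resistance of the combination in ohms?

2503 Ω

R1: red, yellow, violet → 247; brown ×10 → 2470 Ω.
R2: orange, orange → 33; black ×1 → 33 Ω.
Series: 2470 + 33 = 2503 Ω.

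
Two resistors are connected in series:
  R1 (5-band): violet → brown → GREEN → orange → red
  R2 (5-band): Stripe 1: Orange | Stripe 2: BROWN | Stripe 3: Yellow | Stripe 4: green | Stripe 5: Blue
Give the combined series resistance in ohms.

32115000 Ω

R1: violet, brown, green → 715; orange ×10^3 → 715000 Ω.
R2: orange, brown, yellow → 314; green ×10^5 → 31400000 Ω.
Series: 715000 + 31400000 = 32115000 Ω.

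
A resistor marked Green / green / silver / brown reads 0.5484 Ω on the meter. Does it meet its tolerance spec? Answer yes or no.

Green → 5 (first significant figure)
Green → 5 (second significant figure)
Silver → ×0.01 multiplier
Brown → ±1% tolerance
55 × 0.01 = 0.55 Ω
Allowed range: 0.5445 Ω to 0.5555 Ω.
0.5484 Ω lies inside that range.

yes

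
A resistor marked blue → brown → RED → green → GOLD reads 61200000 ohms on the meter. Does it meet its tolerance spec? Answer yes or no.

yes

Blue → 6 (first significant figure)
Brown → 1 (second significant figure)
Red → 2 (third significant figure)
Green → ×10^5 multiplier
Gold → ±5% tolerance
612 × 100000 = 61200000 Ω
Allowed range: 58140000 Ω to 64260000 Ω.
61200000 ohms lies inside that range.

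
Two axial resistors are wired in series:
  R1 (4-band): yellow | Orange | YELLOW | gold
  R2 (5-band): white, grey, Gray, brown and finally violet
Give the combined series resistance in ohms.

R1: yellow, orange → 43; yellow ×10^4 → 430000 Ω.
R2: white, grey, grey → 988; brown ×10 → 9880 Ω.
Series: 430000 + 9880 = 439880 Ω.

439880 Ω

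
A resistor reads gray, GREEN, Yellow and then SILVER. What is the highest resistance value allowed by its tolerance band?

935000 Ω

Grey → 8 (first significant figure)
Green → 5 (second significant figure)
Yellow → ×10^4 multiplier
Silver → ±10% tolerance
85 × 10000 = 850000 Ω
Highest = 850000 × (1 + 10/100) = 935000 Ω.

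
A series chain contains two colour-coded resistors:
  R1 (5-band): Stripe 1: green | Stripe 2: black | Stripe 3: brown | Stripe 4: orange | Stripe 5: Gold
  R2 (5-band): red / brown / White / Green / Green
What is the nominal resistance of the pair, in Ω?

22401000 Ω

R1: green, black, brown → 501; orange ×10^3 → 501000 Ω.
R2: red, brown, white → 219; green ×10^5 → 21900000 Ω.
Series: 501000 + 21900000 = 22401000 Ω.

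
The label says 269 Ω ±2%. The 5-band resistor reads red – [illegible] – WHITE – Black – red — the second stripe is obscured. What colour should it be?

blue

269 Ω = 269 × 10^0.
The second band gives digit 6 of the significand, and 6 is blue.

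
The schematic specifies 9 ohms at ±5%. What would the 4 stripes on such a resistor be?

white, black, gold, gold

9 Ω = 90 × 10^-1.
9 → white
0 → black
Multiplier 10^-1 → gold.
±5% tolerance → gold.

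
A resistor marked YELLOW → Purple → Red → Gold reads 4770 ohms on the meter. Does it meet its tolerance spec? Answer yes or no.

yes

Yellow → 4 (first significant figure)
Violet → 7 (second significant figure)
Red → ×10^2 multiplier
Gold → ±5% tolerance
47 × 100 = 4700 Ω
Allowed range: 4465 Ω to 4935 Ω.
4770 ohms lies inside that range.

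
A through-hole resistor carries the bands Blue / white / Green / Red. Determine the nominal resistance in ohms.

Blue → 6 (first significant figure)
White → 9 (second significant figure)
Green → ×10^5 multiplier
69 × 100000 = 6900000 Ω

6900000 Ω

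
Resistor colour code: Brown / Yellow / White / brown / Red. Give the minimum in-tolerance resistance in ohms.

1460.2 Ω

Brown → 1 (first significant figure)
Yellow → 4 (second significant figure)
White → 9 (third significant figure)
Brown → ×10 multiplier
Red → ±2% tolerance
149 × 10 = 1490 Ω
Minimum = 1490 × (1 − 2/100) = 1460.2 Ω.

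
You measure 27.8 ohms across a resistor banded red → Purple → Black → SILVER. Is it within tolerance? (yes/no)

yes

Red → 2 (first significant figure)
Violet → 7 (second significant figure)
Black → ×1 multiplier
Silver → ±10% tolerance
27 × 1 = 27 Ω
Allowed range: 24.3 Ω to 29.7 Ω.
27.8 ohms lies inside that range.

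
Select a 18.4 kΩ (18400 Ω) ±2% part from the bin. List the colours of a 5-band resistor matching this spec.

18400 Ω = 184 × 10^2.
1 → brown
8 → grey
4 → yellow
Multiplier 10^2 → red.
±2% tolerance → red.

brown, grey, yellow, red, red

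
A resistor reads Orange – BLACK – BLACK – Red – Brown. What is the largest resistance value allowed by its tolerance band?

Orange → 3 (first significant figure)
Black → 0 (second significant figure)
Black → 0 (third significant figure)
Red → ×10^2 multiplier
Brown → ±1% tolerance
300 × 100 = 30000 Ω
Largest = 30000 × (1 + 1/100) = 30300 Ω.

30300 Ω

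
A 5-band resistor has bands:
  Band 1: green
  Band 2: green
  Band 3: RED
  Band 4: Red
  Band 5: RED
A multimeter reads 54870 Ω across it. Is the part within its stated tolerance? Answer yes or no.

Green → 5 (first significant figure)
Green → 5 (second significant figure)
Red → 2 (third significant figure)
Red → ×10^2 multiplier
Red → ±2% tolerance
552 × 100 = 55200 Ω
Allowed range: 54096 Ω to 56304 Ω.
54870 Ω lies inside that range.

yes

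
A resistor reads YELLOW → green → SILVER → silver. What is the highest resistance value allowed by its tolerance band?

0.495 Ω

Yellow → 4 (first significant figure)
Green → 5 (second significant figure)
Silver → ×0.01 multiplier
Silver → ±10% tolerance
45 × 0.01 = 0.45 Ω
Highest = 0.45 × (1 + 10/100) = 0.495 Ω.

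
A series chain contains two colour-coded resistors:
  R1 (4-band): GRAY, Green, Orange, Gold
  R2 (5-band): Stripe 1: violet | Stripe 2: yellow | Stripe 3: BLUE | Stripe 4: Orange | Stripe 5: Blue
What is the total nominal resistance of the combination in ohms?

R1: grey, green → 85; orange ×10^3 → 85000 Ω.
R2: violet, yellow, blue → 746; orange ×10^3 → 746000 Ω.
Series: 85000 + 746000 = 831000 Ω.

831000 Ω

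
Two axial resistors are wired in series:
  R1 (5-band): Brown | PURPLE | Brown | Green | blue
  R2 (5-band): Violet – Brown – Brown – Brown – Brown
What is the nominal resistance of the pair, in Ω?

17107110 Ω

R1: brown, violet, brown → 171; green ×10^5 → 17100000 Ω.
R2: violet, brown, brown → 711; brown ×10 → 7110 Ω.
Series: 17100000 + 7110 = 17107110 Ω.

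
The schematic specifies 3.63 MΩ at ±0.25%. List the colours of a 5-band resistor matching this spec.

orange, blue, orange, yellow, blue

3630000 Ω = 363 × 10^4.
3 → orange
6 → blue
3 → orange
Multiplier 10^4 → yellow.
±0.25% tolerance → blue.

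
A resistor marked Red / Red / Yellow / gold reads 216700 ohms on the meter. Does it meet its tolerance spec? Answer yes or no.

yes

Red → 2 (first significant figure)
Red → 2 (second significant figure)
Yellow → ×10^4 multiplier
Gold → ±5% tolerance
22 × 10000 = 220000 Ω
Allowed range: 209000 Ω to 231000 Ω.
216700 ohms lies inside that range.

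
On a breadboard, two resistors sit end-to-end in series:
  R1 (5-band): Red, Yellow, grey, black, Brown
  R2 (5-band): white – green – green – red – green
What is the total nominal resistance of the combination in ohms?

95748 Ω

R1: red, yellow, grey → 248; black ×1 → 248 Ω.
R2: white, green, green → 955; red ×10^2 → 95500 Ω.
Series: 248 + 95500 = 95748 Ω.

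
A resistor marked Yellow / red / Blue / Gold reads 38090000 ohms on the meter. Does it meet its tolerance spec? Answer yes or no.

no

Yellow → 4 (first significant figure)
Red → 2 (second significant figure)
Blue → ×10^6 multiplier
Gold → ±5% tolerance
42 × 1000000 = 42000000 Ω
Allowed range: 39900000 Ω to 44100000 Ω.
38090000 ohms lies outside that range.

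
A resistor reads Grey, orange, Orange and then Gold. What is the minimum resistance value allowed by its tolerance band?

78850 Ω

Grey → 8 (first significant figure)
Orange → 3 (second significant figure)
Orange → ×10^3 multiplier
Gold → ±5% tolerance
83 × 1000 = 83000 Ω
Minimum = 83000 × (1 − 5/100) = 78850 Ω.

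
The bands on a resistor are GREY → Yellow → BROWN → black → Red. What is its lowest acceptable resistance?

Grey → 8 (first significant figure)
Yellow → 4 (second significant figure)
Brown → 1 (third significant figure)
Black → ×1 multiplier
Red → ±2% tolerance
841 × 1 = 841 Ω
Lowest = 841 × (1 − 2/100) = 824.18 Ω.

824.18 Ω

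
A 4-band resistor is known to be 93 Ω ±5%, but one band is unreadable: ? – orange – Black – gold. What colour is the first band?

93 Ω = 93 × 10^0.
The first band gives digit 9 of the significand, and 9 is white.

white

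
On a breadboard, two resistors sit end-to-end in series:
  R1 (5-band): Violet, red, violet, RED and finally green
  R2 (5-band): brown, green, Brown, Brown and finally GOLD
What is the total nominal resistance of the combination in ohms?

74210 Ω

R1: violet, red, violet → 727; red ×10^2 → 72700 Ω.
R2: brown, green, brown → 151; brown ×10 → 1510 Ω.
Series: 72700 + 1510 = 74210 Ω.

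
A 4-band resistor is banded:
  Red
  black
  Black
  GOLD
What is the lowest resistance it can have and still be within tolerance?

19 Ω

Red → 2 (first significant figure)
Black → 0 (second significant figure)
Black → ×1 multiplier
Gold → ±5% tolerance
20 × 1 = 20 Ω
Lowest = 20 × (1 − 5/100) = 19 Ω.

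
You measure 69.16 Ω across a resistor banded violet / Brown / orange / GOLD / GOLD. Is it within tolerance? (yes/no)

Violet → 7 (first significant figure)
Brown → 1 (second significant figure)
Orange → 3 (third significant figure)
Gold → ×0.1 multiplier
Gold → ±5% tolerance
713 × 0.1 = 71.3 Ω
Allowed range: 67.735 Ω to 74.865 Ω.
69.16 Ω lies inside that range.

yes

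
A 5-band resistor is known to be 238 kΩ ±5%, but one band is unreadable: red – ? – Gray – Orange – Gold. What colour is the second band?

orange

238000 Ω = 238 × 10^3.
The second band gives digit 3 of the significand, and 3 is orange.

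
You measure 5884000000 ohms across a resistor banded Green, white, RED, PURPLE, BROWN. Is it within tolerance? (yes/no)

yes

Green → 5 (first significant figure)
White → 9 (second significant figure)
Red → 2 (third significant figure)
Violet → ×10^7 multiplier
Brown → ±1% tolerance
592 × 10000000 = 5920000000 Ω
Allowed range: 5860800000 Ω to 5979200000 Ω.
5884000000 ohms lies inside that range.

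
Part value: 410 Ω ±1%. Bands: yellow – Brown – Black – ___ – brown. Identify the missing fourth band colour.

black

410 Ω = 410 × 10^0.
The fourth band is the multiplier, 10^0, which is black.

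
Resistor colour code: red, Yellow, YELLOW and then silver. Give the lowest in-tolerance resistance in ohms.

Red → 2 (first significant figure)
Yellow → 4 (second significant figure)
Yellow → ×10^4 multiplier
Silver → ±10% tolerance
24 × 10000 = 240000 Ω
Lowest = 240000 × (1 − 10/100) = 216000 Ω.

216000 Ω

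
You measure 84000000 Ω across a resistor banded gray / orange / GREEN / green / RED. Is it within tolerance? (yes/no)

Grey → 8 (first significant figure)
Orange → 3 (second significant figure)
Green → 5 (third significant figure)
Green → ×10^5 multiplier
Red → ±2% tolerance
835 × 100000 = 83500000 Ω
Allowed range: 81830000 Ω to 85170000 Ω.
84000000 Ω lies inside that range.

yes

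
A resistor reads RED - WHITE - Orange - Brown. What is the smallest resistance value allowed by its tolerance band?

Red → 2 (first significant figure)
White → 9 (second significant figure)
Orange → ×10^3 multiplier
Brown → ±1% tolerance
29 × 1000 = 29000 Ω
Smallest = 29000 × (1 − 1/100) = 28710 Ω.

28710 Ω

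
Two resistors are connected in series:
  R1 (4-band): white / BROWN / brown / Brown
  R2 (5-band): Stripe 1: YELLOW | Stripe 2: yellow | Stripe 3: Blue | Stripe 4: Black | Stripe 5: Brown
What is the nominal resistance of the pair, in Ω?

1356 Ω

R1: white, brown → 91; brown ×10 → 910 Ω.
R2: yellow, yellow, blue → 446; black ×1 → 446 Ω.
Series: 910 + 446 = 1356 Ω.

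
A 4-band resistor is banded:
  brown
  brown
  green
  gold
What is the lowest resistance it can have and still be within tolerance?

1045000 Ω

Brown → 1 (first significant figure)
Brown → 1 (second significant figure)
Green → ×10^5 multiplier
Gold → ±5% tolerance
11 × 100000 = 1100000 Ω
Lowest = 1100000 × (1 − 5/100) = 1045000 Ω.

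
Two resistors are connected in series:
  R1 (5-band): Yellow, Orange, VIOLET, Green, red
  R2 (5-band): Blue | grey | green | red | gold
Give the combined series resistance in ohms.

43768500 Ω

R1: yellow, orange, violet → 437; green ×10^5 → 43700000 Ω.
R2: blue, grey, green → 685; red ×10^2 → 68500 Ω.
Series: 43700000 + 68500 = 43768500 Ω.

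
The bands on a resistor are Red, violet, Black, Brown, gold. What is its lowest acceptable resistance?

2565 Ω

Red → 2 (first significant figure)
Violet → 7 (second significant figure)
Black → 0 (third significant figure)
Brown → ×10 multiplier
Gold → ±5% tolerance
270 × 10 = 2700 Ω
Lowest = 2700 × (1 − 5/100) = 2565 Ω.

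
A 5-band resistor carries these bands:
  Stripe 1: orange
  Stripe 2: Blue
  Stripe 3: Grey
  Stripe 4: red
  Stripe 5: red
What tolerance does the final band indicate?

±2%

The last band, red, is the tolerance band.
Red corresponds to ±2%.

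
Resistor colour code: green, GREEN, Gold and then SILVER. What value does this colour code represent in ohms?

5.5 Ω

Green → 5 (first significant figure)
Green → 5 (second significant figure)
Gold → ×0.1 multiplier
55 × 0.1 = 5.5 Ω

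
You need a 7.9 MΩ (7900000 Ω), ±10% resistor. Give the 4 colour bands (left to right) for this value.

violet, white, green, silver

7900000 Ω = 79 × 10^5.
7 → violet
9 → white
Multiplier 10^5 → green.
±10% tolerance → silver.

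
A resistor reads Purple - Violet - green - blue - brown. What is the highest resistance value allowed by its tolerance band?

782750000 Ω

Violet → 7 (first significant figure)
Violet → 7 (second significant figure)
Green → 5 (third significant figure)
Blue → ×10^6 multiplier
Brown → ±1% tolerance
775 × 1000000 = 775000000 Ω
Highest = 775000000 × (1 + 1/100) = 782750000 Ω.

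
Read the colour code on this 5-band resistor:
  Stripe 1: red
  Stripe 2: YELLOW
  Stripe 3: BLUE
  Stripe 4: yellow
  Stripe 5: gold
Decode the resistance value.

2460000 Ω

Red → 2 (first significant figure)
Yellow → 4 (second significant figure)
Blue → 6 (third significant figure)
Yellow → ×10^4 multiplier
246 × 10000 = 2460000 Ω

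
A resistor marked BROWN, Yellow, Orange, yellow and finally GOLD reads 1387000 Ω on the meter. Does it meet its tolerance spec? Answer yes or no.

yes

Brown → 1 (first significant figure)
Yellow → 4 (second significant figure)
Orange → 3 (third significant figure)
Yellow → ×10^4 multiplier
Gold → ±5% tolerance
143 × 10000 = 1430000 Ω
Allowed range: 1358500 Ω to 1501500 Ω.
1387000 Ω lies inside that range.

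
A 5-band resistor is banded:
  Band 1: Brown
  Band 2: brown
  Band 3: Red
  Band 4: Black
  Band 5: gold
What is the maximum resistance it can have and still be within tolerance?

117.6 Ω

Brown → 1 (first significant figure)
Brown → 1 (second significant figure)
Red → 2 (third significant figure)
Black → ×1 multiplier
Gold → ±5% tolerance
112 × 1 = 112 Ω
Maximum = 112 × (1 + 5/100) = 117.6 Ω.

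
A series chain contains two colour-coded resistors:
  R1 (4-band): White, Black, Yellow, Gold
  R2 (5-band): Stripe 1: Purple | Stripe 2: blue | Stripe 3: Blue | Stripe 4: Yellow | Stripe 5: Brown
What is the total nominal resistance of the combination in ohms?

8560000 Ω

R1: white, black → 90; yellow ×10^4 → 900000 Ω.
R2: violet, blue, blue → 766; yellow ×10^4 → 7660000 Ω.
Series: 900000 + 7660000 = 8560000 Ω.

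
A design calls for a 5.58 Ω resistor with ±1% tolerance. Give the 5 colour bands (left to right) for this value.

green, green, grey, silver, brown

5.58 Ω = 558 × 10^-2.
5 → green
5 → green
8 → grey
Multiplier 10^-2 → silver.
±1% tolerance → brown.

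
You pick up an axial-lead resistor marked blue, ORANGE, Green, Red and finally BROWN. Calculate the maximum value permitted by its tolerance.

64135 Ω

Blue → 6 (first significant figure)
Orange → 3 (second significant figure)
Green → 5 (third significant figure)
Red → ×10^2 multiplier
Brown → ±1% tolerance
635 × 100 = 63500 Ω
Maximum = 63500 × (1 + 1/100) = 64135 Ω.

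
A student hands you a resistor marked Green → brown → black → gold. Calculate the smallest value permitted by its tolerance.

48.45 Ω

Green → 5 (first significant figure)
Brown → 1 (second significant figure)
Black → ×1 multiplier
Gold → ±5% tolerance
51 × 1 = 51 Ω
Smallest = 51 × (1 − 5/100) = 48.45 Ω.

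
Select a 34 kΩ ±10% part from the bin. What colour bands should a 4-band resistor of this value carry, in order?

orange, yellow, orange, silver

34000 Ω = 34 × 10^3.
3 → orange
4 → yellow
Multiplier 10^3 → orange.
±10% tolerance → silver.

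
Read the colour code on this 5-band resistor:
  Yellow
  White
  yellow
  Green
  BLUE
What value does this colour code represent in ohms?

Yellow → 4 (first significant figure)
White → 9 (second significant figure)
Yellow → 4 (third significant figure)
Green → ×10^5 multiplier
494 × 100000 = 49400000 Ω

49400000 Ω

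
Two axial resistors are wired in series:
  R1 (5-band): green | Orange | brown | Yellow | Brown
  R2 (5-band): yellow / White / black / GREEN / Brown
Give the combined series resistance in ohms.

54310000 Ω

R1: green, orange, brown → 531; yellow ×10^4 → 5310000 Ω.
R2: yellow, white, black → 490; green ×10^5 → 49000000 Ω.
Series: 5310000 + 49000000 = 54310000 Ω.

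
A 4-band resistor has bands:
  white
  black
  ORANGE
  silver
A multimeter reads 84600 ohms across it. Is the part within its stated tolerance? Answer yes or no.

White → 9 (first significant figure)
Black → 0 (second significant figure)
Orange → ×10^3 multiplier
Silver → ±10% tolerance
90 × 1000 = 90000 Ω
Allowed range: 81000 Ω to 99000 Ω.
84600 ohms lies inside that range.

yes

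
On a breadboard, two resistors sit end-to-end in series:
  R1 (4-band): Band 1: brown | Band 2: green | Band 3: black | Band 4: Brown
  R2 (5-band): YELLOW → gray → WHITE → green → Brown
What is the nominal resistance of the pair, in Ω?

R1: brown, green → 15; black ×1 → 15 Ω.
R2: yellow, grey, white → 489; green ×10^5 → 48900000 Ω.
Series: 15 + 48900000 = 48900015 Ω.

48900015 Ω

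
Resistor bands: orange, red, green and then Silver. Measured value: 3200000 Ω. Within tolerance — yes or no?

Orange → 3 (first significant figure)
Red → 2 (second significant figure)
Green → ×10^5 multiplier
Silver → ±10% tolerance
32 × 100000 = 3200000 Ω
Allowed range: 2880000 Ω to 3520000 Ω.
3200000 Ω lies inside that range.

yes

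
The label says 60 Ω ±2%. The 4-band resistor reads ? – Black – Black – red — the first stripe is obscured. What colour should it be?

60 Ω = 60 × 10^0.
The first band gives digit 6 of the significand, and 6 is blue.

blue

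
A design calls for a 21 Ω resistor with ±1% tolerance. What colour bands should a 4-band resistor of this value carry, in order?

21 Ω = 21 × 10^0.
2 → red
1 → brown
Multiplier 10^0 → black.
±1% tolerance → brown.

red, brown, black, brown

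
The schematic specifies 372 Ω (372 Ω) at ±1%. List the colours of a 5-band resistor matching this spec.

372 Ω = 372 × 10^0.
3 → orange
7 → violet
2 → red
Multiplier 10^0 → black.
±1% tolerance → brown.

orange, violet, red, black, brown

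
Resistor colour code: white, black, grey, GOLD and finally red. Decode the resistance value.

90.8 Ω

White → 9 (first significant figure)
Black → 0 (second significant figure)
Grey → 8 (third significant figure)
Gold → ×0.1 multiplier
908 × 0.1 = 90.8 Ω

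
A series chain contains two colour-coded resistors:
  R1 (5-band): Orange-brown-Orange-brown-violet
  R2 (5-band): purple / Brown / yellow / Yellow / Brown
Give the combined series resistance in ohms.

R1: orange, brown, orange → 313; brown ×10 → 3130 Ω.
R2: violet, brown, yellow → 714; yellow ×10^4 → 7140000 Ω.
Series: 3130 + 7140000 = 7143130 Ω.

7143130 Ω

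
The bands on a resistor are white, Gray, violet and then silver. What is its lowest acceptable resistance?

White → 9 (first significant figure)
Grey → 8 (second significant figure)
Violet → ×10^7 multiplier
Silver → ±10% tolerance
98 × 10000000 = 980000000 Ω
Lowest = 980000000 × (1 − 10/100) = 882000000 Ω.

882000000 Ω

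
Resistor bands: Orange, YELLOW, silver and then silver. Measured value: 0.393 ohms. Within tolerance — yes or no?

Orange → 3 (first significant figure)
Yellow → 4 (second significant figure)
Silver → ×0.01 multiplier
Silver → ±10% tolerance
34 × 0.01 = 0.34 Ω
Allowed range: 0.306 Ω to 0.374 Ω.
0.393 ohms lies outside that range.

no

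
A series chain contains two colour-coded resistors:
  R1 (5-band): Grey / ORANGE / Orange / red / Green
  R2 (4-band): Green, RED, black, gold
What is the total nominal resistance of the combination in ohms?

R1: grey, orange, orange → 833; red ×10^2 → 83300 Ω.
R2: green, red → 52; black ×1 → 52 Ω.
Series: 83300 + 52 = 83352 Ω.

83352 Ω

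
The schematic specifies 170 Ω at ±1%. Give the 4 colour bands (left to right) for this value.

170 Ω = 17 × 10^1.
1 → brown
7 → violet
Multiplier 10^1 → brown.
±1% tolerance → brown.

brown, violet, brown, brown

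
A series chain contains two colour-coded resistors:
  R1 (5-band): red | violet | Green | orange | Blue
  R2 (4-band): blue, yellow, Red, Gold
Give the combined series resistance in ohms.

R1: red, violet, green → 275; orange ×10^3 → 275000 Ω.
R2: blue, yellow → 64; red ×10^2 → 6400 Ω.
Series: 275000 + 6400 = 281400 Ω.

281400 Ω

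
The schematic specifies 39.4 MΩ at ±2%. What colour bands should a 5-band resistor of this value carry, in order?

39400000 Ω = 394 × 10^5.
3 → orange
9 → white
4 → yellow
Multiplier 10^5 → green.
±2% tolerance → red.

orange, white, yellow, green, red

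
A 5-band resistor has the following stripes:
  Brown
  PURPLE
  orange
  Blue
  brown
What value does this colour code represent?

Brown → 1 (first significant figure)
Violet → 7 (second significant figure)
Orange → 3 (third significant figure)
Blue → ×10^6 multiplier
173 × 1000000 = 173000000 Ω

173000000 Ω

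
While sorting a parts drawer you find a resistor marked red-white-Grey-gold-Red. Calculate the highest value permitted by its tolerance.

30.396 Ω

Red → 2 (first significant figure)
White → 9 (second significant figure)
Grey → 8 (third significant figure)
Gold → ×0.1 multiplier
Red → ±2% tolerance
298 × 0.1 = 29.8 Ω
Highest = 29.8 × (1 + 2/100) = 30.396 Ω.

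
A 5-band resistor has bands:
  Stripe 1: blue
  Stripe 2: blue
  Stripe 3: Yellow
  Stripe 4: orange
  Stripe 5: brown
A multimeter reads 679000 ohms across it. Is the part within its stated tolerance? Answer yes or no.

no

Blue → 6 (first significant figure)
Blue → 6 (second significant figure)
Yellow → 4 (third significant figure)
Orange → ×10^3 multiplier
Brown → ±1% tolerance
664 × 1000 = 664000 Ω
Allowed range: 657360 Ω to 670640 Ω.
679000 ohms lies outside that range.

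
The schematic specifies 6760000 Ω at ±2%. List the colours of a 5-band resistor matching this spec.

blue, violet, blue, yellow, red

6760000 Ω = 676 × 10^4.
6 → blue
7 → violet
6 → blue
Multiplier 10^4 → yellow.
±2% tolerance → red.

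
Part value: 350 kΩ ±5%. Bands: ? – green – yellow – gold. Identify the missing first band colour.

orange

350000 Ω = 35 × 10^4.
The first band gives digit 3 of the significand, and 3 is orange.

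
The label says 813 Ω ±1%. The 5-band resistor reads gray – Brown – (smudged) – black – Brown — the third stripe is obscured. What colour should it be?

orange

813 Ω = 813 × 10^0.
The third band gives digit 3 of the significand, and 3 is orange.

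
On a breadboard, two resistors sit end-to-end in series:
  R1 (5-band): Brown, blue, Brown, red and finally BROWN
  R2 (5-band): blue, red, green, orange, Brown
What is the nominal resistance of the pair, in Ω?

R1: brown, blue, brown → 161; red ×10^2 → 16100 Ω.
R2: blue, red, green → 625; orange ×10^3 → 625000 Ω.
Series: 16100 + 625000 = 641100 Ω.

641100 Ω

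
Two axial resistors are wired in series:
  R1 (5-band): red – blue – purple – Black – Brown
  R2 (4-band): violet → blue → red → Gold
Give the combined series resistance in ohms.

7867 Ω

R1: red, blue, violet → 267; black ×1 → 267 Ω.
R2: violet, blue → 76; red ×10^2 → 7600 Ω.
Series: 267 + 7600 = 7867 Ω.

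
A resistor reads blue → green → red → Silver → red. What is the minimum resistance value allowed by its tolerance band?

6.3896 Ω

Blue → 6 (first significant figure)
Green → 5 (second significant figure)
Red → 2 (third significant figure)
Silver → ×0.01 multiplier
Red → ±2% tolerance
652 × 0.01 = 6.52 Ω
Minimum = 6.52 × (1 − 2/100) = 6.3896 Ω.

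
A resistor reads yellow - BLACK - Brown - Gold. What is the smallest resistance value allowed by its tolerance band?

380 Ω

Yellow → 4 (first significant figure)
Black → 0 (second significant figure)
Brown → ×10 multiplier
Gold → ±5% tolerance
40 × 10 = 400 Ω
Smallest = 400 × (1 − 5/100) = 380 Ω.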